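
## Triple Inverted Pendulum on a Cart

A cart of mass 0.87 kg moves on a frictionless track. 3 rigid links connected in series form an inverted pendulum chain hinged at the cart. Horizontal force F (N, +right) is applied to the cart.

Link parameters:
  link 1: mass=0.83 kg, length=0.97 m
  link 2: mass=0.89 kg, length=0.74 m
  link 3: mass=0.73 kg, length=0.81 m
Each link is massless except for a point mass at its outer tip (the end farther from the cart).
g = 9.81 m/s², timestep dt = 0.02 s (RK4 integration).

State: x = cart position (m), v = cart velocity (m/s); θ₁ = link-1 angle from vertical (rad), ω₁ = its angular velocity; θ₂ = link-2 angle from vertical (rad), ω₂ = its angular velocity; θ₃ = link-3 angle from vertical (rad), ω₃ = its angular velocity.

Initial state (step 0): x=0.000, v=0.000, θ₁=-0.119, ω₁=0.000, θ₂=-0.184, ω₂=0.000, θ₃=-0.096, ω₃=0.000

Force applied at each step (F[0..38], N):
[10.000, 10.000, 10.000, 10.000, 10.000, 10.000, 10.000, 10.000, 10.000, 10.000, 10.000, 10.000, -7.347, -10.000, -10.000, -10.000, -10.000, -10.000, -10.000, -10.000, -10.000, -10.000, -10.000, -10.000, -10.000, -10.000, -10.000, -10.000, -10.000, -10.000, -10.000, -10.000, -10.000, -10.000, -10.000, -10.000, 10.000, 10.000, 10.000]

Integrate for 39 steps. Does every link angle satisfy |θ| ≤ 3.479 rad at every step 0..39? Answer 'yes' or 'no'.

apply F[0]=+10.000 → step 1: x=0.003, v=0.283, θ₁=-0.122, ω₁=-0.294, θ₂=-0.185, ω₂=-0.056, θ₃=-0.096, ω₃=0.031
apply F[1]=+10.000 → step 2: x=0.011, v=0.567, θ₁=-0.131, ω₁=-0.591, θ₂=-0.186, ω₂=-0.107, θ₃=-0.095, ω₃=0.062
apply F[2]=+10.000 → step 3: x=0.026, v=0.852, θ₁=-0.146, ω₁=-0.896, θ₂=-0.189, ω₂=-0.150, θ₃=-0.093, ω₃=0.092
apply F[3]=+10.000 → step 4: x=0.045, v=1.137, θ₁=-0.167, ω₁=-1.209, θ₂=-0.192, ω₂=-0.182, θ₃=-0.091, ω₃=0.120
apply F[4]=+10.000 → step 5: x=0.071, v=1.420, θ₁=-0.194, ω₁=-1.529, θ₂=-0.196, ω₂=-0.200, θ₃=-0.088, ω₃=0.144
apply F[5]=+10.000 → step 6: x=0.102, v=1.695, θ₁=-0.228, ω₁=-1.850, θ₂=-0.200, ω₂=-0.206, θ₃=-0.085, ω₃=0.163
apply F[6]=+10.000 → step 7: x=0.139, v=1.957, θ₁=-0.268, ω₁=-2.165, θ₂=-0.204, ω₂=-0.203, θ₃=-0.082, ω₃=0.175
apply F[7]=+10.000 → step 8: x=0.180, v=2.198, θ₁=-0.314, ω₁=-2.463, θ₂=-0.208, ω₂=-0.201, θ₃=-0.078, ω₃=0.179
apply F[8]=+10.000 → step 9: x=0.226, v=2.411, θ₁=-0.366, ω₁=-2.733, θ₂=-0.212, ω₂=-0.208, θ₃=-0.075, ω₃=0.174
apply F[9]=+10.000 → step 10: x=0.277, v=2.593, θ₁=-0.423, ω₁=-2.969, θ₂=-0.217, ω₂=-0.233, θ₃=-0.072, ω₃=0.160
apply F[10]=+10.000 → step 11: x=0.330, v=2.743, θ₁=-0.485, ω₁=-3.166, θ₂=-0.222, ω₂=-0.283, θ₃=-0.068, ω₃=0.139
apply F[11]=+10.000 → step 12: x=0.386, v=2.861, θ₁=-0.550, ω₁=-3.328, θ₂=-0.228, ω₂=-0.362, θ₃=-0.066, ω₃=0.112
apply F[12]=-7.347 → step 13: x=0.442, v=2.722, θ₁=-0.616, ω₁=-3.332, θ₂=-0.235, ω₂=-0.339, θ₃=-0.064, ω₃=0.119
apply F[13]=-10.000 → step 14: x=0.495, v=2.550, θ₁=-0.683, ω₁=-3.336, θ₂=-0.241, ω₂=-0.291, θ₃=-0.061, ω₃=0.130
apply F[14]=-10.000 → step 15: x=0.544, v=2.377, θ₁=-0.750, ω₁=-3.359, θ₂=-0.247, ω₂=-0.240, θ₃=-0.058, ω₃=0.141
apply F[15]=-10.000 → step 16: x=0.590, v=2.201, θ₁=-0.817, ω₁=-3.397, θ₂=-0.251, ω₂=-0.190, θ₃=-0.056, ω₃=0.151
apply F[16]=-10.000 → step 17: x=0.632, v=2.020, θ₁=-0.886, ω₁=-3.447, θ₂=-0.254, ω₂=-0.142, θ₃=-0.052, ω₃=0.160
apply F[17]=-10.000 → step 18: x=0.670, v=1.832, θ₁=-0.955, ω₁=-3.510, θ₂=-0.257, ω₂=-0.099, θ₃=-0.049, ω₃=0.166
apply F[18]=-10.000 → step 19: x=0.705, v=1.637, θ₁=-1.026, ω₁=-3.582, θ₂=-0.258, ω₂=-0.062, θ₃=-0.046, ω₃=0.171
apply F[19]=-10.000 → step 20: x=0.736, v=1.431, θ₁=-1.099, ω₁=-3.666, θ₂=-0.259, ω₂=-0.035, θ₃=-0.042, ω₃=0.174
apply F[20]=-10.000 → step 21: x=0.762, v=1.215, θ₁=-1.173, ω₁=-3.760, θ₂=-0.260, ω₂=-0.020, θ₃=-0.039, ω₃=0.176
apply F[21]=-10.000 → step 22: x=0.784, v=0.986, θ₁=-1.249, ω₁=-3.867, θ₂=-0.260, ω₂=-0.018, θ₃=-0.035, ω₃=0.176
apply F[22]=-10.000 → step 23: x=0.802, v=0.743, θ₁=-1.328, ω₁=-3.987, θ₂=-0.261, ω₂=-0.034, θ₃=-0.032, ω₃=0.175
apply F[23]=-10.000 → step 24: x=0.814, v=0.485, θ₁=-1.409, ω₁=-4.124, θ₂=-0.262, ω₂=-0.069, θ₃=-0.028, ω₃=0.173
apply F[24]=-10.000 → step 25: x=0.821, v=0.209, θ₁=-1.493, ω₁=-4.279, θ₂=-0.264, ω₂=-0.129, θ₃=-0.025, ω₃=0.169
apply F[25]=-10.000 → step 26: x=0.822, v=-0.088, θ₁=-1.580, ω₁=-4.457, θ₂=-0.267, ω₂=-0.218, θ₃=-0.022, ω₃=0.165
apply F[26]=-10.000 → step 27: x=0.817, v=-0.409, θ₁=-1.671, ω₁=-4.663, θ₂=-0.273, ω₂=-0.343, θ₃=-0.018, ω₃=0.161
apply F[27]=-10.000 → step 28: x=0.806, v=-0.760, θ₁=-1.767, ω₁=-4.904, θ₂=-0.281, ω₂=-0.512, θ₃=-0.015, ω₃=0.158
apply F[28]=-10.000 → step 29: x=0.787, v=-1.145, θ₁=-1.868, ω₁=-5.189, θ₂=-0.293, ω₂=-0.738, θ₃=-0.012, ω₃=0.155
apply F[29]=-10.000 → step 30: x=0.760, v=-1.573, θ₁=-1.975, ω₁=-5.530, θ₂=-0.311, ω₂=-1.037, θ₃=-0.009, ω₃=0.155
apply F[30]=-10.000 → step 31: x=0.723, v=-2.055, θ₁=-2.090, ω₁=-5.945, θ₂=-0.336, ω₂=-1.434, θ₃=-0.006, ω₃=0.160
apply F[31]=-10.000 → step 32: x=0.677, v=-2.603, θ₁=-2.213, ω₁=-6.455, θ₂=-0.369, ω₂=-1.966, θ₃=-0.002, ω₃=0.172
apply F[32]=-10.000 → step 33: x=0.619, v=-3.235, θ₁=-2.349, ω₁=-7.092, θ₂=-0.416, ω₂=-2.692, θ₃=0.001, ω₃=0.199
apply F[33]=-10.000 → step 34: x=0.547, v=-3.962, θ₁=-2.498, ω₁=-7.888, θ₂=-0.479, ω₂=-3.702, θ₃=0.006, ω₃=0.251
apply F[34]=-10.000 → step 35: x=0.460, v=-4.779, θ₁=-2.665, ω₁=-8.856, θ₂=-0.566, ω₂=-5.131, θ₃=0.012, ω₃=0.346
apply F[35]=-10.000 → step 36: x=0.356, v=-5.606, θ₁=-2.853, ω₁=-9.906, θ₂=-0.688, ω₂=-7.122, θ₃=0.020, ω₃=0.493
apply F[36]=+10.000 → step 37: x=0.241, v=-5.770, θ₁=-3.055, ω₁=-10.226, θ₂=-0.855, ω₂=-9.612, θ₃=0.031, ω₃=0.602
apply F[37]=+10.000 → step 38: x=0.128, v=-5.521, θ₁=-3.256, ω₁=-9.714, θ₂=-1.070, ω₂=-11.686, θ₃=0.041, ω₃=0.305
apply F[38]=+10.000 → step 39: x=0.022, v=-5.054, θ₁=-3.439, ω₁=-8.487, θ₂=-1.317, ω₂=-12.956, θ₃=0.039, ω₃=-0.601
Max |angle| over trajectory = 3.439 rad; bound = 3.479 → within bound.

Answer: yes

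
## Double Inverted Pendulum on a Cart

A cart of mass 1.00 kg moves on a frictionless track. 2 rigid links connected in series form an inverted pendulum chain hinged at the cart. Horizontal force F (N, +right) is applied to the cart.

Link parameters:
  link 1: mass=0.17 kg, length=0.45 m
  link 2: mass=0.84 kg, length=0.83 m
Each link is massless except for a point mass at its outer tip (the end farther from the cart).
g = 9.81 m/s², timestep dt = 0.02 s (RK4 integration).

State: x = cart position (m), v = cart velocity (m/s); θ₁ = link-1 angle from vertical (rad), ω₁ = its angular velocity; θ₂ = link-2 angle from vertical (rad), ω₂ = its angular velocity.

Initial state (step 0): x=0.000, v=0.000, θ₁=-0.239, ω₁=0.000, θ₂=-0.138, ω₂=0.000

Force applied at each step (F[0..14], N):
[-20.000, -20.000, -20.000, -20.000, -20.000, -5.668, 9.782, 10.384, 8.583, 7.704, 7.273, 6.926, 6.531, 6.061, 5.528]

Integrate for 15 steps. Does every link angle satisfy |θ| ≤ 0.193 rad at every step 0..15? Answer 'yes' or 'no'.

Answer: no

Derivation:
apply F[0]=-20.000 → step 1: x=-0.003, v=-0.339, θ₁=-0.236, ω₁=0.347, θ₂=-0.136, ω₂=0.185
apply F[1]=-20.000 → step 2: x=-0.014, v=-0.680, θ₁=-0.225, ω₁=0.717, θ₂=-0.131, ω₂=0.361
apply F[2]=-20.000 → step 3: x=-0.031, v=-1.027, θ₁=-0.207, ω₁=1.135, θ₂=-0.122, ω₂=0.519
apply F[3]=-20.000 → step 4: x=-0.055, v=-1.382, θ₁=-0.179, ω₁=1.629, θ₂=-0.110, ω₂=0.648
apply F[4]=-20.000 → step 5: x=-0.086, v=-1.748, θ₁=-0.141, ω₁=2.231, θ₂=-0.096, ω₂=0.734
apply F[5]=-5.668 → step 6: x=-0.122, v=-1.843, θ₁=-0.095, ω₁=2.342, θ₂=-0.081, ω₂=0.766
apply F[6]=+9.782 → step 7: x=-0.157, v=-1.638, θ₁=-0.053, ω₁=1.856, θ₂=-0.066, ω₂=0.765
apply F[7]=+10.384 → step 8: x=-0.187, v=-1.425, θ₁=-0.021, ω₁=1.404, θ₂=-0.051, ω₂=0.740
apply F[8]=+8.583 → step 9: x=-0.214, v=-1.252, θ₁=0.004, ω₁=1.083, θ₂=-0.036, ω₂=0.696
apply F[9]=+7.704 → step 10: x=-0.238, v=-1.100, θ₁=0.023, ω₁=0.839, θ₂=-0.023, ω₂=0.639
apply F[10]=+7.273 → step 11: x=-0.258, v=-0.961, θ₁=0.038, ω₁=0.641, θ₂=-0.011, ω₂=0.575
apply F[11]=+6.926 → step 12: x=-0.276, v=-0.831, θ₁=0.049, ω₁=0.475, θ₂=0.000, ω₂=0.507
apply F[12]=+6.531 → step 13: x=-0.291, v=-0.710, θ₁=0.057, ω₁=0.336, θ₂=0.009, ω₂=0.439
apply F[13]=+6.061 → step 14: x=-0.305, v=-0.601, θ₁=0.063, ω₁=0.220, θ₂=0.018, ω₂=0.373
apply F[14]=+5.528 → step 15: x=-0.316, v=-0.504, θ₁=0.066, ω₁=0.127, θ₂=0.024, ω₂=0.311
Max |angle| over trajectory = 0.239 rad; bound = 0.193 → exceeded.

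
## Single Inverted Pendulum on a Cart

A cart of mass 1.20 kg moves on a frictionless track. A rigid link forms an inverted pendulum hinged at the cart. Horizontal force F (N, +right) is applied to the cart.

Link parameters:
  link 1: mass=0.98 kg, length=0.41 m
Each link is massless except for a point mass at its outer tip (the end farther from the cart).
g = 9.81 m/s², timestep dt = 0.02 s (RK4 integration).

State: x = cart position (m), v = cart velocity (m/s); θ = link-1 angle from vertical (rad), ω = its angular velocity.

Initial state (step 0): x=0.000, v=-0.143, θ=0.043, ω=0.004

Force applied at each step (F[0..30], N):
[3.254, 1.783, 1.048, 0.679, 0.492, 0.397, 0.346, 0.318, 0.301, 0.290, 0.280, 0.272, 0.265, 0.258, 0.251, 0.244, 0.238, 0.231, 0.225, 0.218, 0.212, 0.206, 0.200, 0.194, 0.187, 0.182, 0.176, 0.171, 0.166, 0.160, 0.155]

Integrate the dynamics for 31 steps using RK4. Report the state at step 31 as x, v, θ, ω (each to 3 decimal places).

apply F[0]=+3.254 → step 1: x=-0.002, v=-0.096, θ=0.042, ω=-0.091
apply F[1]=+1.783 → step 2: x=-0.004, v=-0.073, θ=0.040, ω=-0.128
apply F[2]=+1.048 → step 3: x=-0.005, v=-0.061, θ=0.037, ω=-0.137
apply F[3]=+0.679 → step 4: x=-0.007, v=-0.056, θ=0.035, ω=-0.133
apply F[4]=+0.492 → step 5: x=-0.008, v=-0.053, θ=0.032, ω=-0.124
apply F[5]=+0.397 → step 6: x=-0.009, v=-0.051, θ=0.030, ω=-0.113
apply F[6]=+0.346 → step 7: x=-0.010, v=-0.050, θ=0.028, ω=-0.102
apply F[7]=+0.318 → step 8: x=-0.011, v=-0.049, θ=0.026, ω=-0.092
apply F[8]=+0.301 → step 9: x=-0.012, v=-0.048, θ=0.024, ω=-0.083
apply F[9]=+0.290 → step 10: x=-0.013, v=-0.047, θ=0.022, ω=-0.075
apply F[10]=+0.280 → step 11: x=-0.014, v=-0.046, θ=0.021, ω=-0.067
apply F[11]=+0.272 → step 12: x=-0.014, v=-0.044, θ=0.020, ω=-0.061
apply F[12]=+0.265 → step 13: x=-0.015, v=-0.043, θ=0.018, ω=-0.055
apply F[13]=+0.258 → step 14: x=-0.016, v=-0.041, θ=0.017, ω=-0.050
apply F[14]=+0.251 → step 15: x=-0.017, v=-0.040, θ=0.016, ω=-0.046
apply F[15]=+0.244 → step 16: x=-0.018, v=-0.038, θ=0.016, ω=-0.042
apply F[16]=+0.238 → step 17: x=-0.019, v=-0.037, θ=0.015, ω=-0.038
apply F[17]=+0.231 → step 18: x=-0.019, v=-0.035, θ=0.014, ω=-0.035
apply F[18]=+0.225 → step 19: x=-0.020, v=-0.034, θ=0.013, ω=-0.033
apply F[19]=+0.218 → step 20: x=-0.021, v=-0.032, θ=0.013, ω=-0.030
apply F[20]=+0.212 → step 21: x=-0.021, v=-0.031, θ=0.012, ω=-0.028
apply F[21]=+0.206 → step 22: x=-0.022, v=-0.029, θ=0.012, ω=-0.026
apply F[22]=+0.200 → step 23: x=-0.022, v=-0.028, θ=0.011, ω=-0.024
apply F[23]=+0.194 → step 24: x=-0.023, v=-0.026, θ=0.011, ω=-0.023
apply F[24]=+0.187 → step 25: x=-0.023, v=-0.025, θ=0.010, ω=-0.021
apply F[25]=+0.182 → step 26: x=-0.024, v=-0.023, θ=0.010, ω=-0.020
apply F[26]=+0.176 → step 27: x=-0.024, v=-0.022, θ=0.009, ω=-0.019
apply F[27]=+0.171 → step 28: x=-0.025, v=-0.020, θ=0.009, ω=-0.018
apply F[28]=+0.166 → step 29: x=-0.025, v=-0.019, θ=0.009, ω=-0.017
apply F[29]=+0.160 → step 30: x=-0.026, v=-0.018, θ=0.008, ω=-0.016
apply F[30]=+0.155 → step 31: x=-0.026, v=-0.016, θ=0.008, ω=-0.016

Answer: x=-0.026, v=-0.016, θ=0.008, ω=-0.016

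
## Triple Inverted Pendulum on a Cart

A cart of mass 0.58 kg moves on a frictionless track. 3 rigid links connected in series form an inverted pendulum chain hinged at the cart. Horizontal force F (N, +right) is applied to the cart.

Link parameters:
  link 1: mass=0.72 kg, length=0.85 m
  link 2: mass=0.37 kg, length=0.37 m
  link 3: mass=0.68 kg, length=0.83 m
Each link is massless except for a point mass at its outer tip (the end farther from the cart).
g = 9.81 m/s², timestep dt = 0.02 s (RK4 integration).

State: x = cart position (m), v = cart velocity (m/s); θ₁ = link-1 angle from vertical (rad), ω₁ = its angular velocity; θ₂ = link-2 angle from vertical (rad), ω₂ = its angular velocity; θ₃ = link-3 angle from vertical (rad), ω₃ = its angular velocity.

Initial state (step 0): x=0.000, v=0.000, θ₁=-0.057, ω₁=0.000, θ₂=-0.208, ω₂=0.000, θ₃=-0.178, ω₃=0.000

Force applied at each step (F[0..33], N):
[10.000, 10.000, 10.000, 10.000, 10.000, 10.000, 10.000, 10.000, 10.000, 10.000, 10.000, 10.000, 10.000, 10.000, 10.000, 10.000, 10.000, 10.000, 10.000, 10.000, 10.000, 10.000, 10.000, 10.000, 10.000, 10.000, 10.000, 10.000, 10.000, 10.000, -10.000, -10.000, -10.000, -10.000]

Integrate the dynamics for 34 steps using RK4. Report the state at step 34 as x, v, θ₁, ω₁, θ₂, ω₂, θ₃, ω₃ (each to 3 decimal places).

apply F[0]=+10.000 → step 1: x=0.004, v=0.375, θ₁=-0.061, ω₁=-0.411, θ₂=-0.210, ω₂=-0.192, θ₃=-0.178, ω₃=0.017
apply F[1]=+10.000 → step 2: x=0.015, v=0.752, θ₁=-0.073, ω₁=-0.830, θ₂=-0.216, ω₂=-0.372, θ₃=-0.177, ω₃=0.036
apply F[2]=+10.000 → step 3: x=0.034, v=1.132, θ₁=-0.094, ω₁=-1.263, θ₂=-0.225, ω₂=-0.528, θ₃=-0.176, ω₃=0.056
apply F[3]=+10.000 → step 4: x=0.060, v=1.513, θ₁=-0.124, ω₁=-1.711, θ₂=-0.236, ω₂=-0.648, θ₃=-0.175, ω₃=0.076
apply F[4]=+10.000 → step 5: x=0.094, v=1.889, θ₁=-0.163, ω₁=-2.169, θ₂=-0.250, ω₂=-0.721, θ₃=-0.173, ω₃=0.093
apply F[5]=+10.000 → step 6: x=0.136, v=2.248, θ₁=-0.211, ω₁=-2.623, θ₂=-0.265, ω₂=-0.744, θ₃=-0.171, ω₃=0.100
apply F[6]=+10.000 → step 7: x=0.184, v=2.574, θ₁=-0.268, ω₁=-3.051, θ₂=-0.280, ω₂=-0.725, θ₃=-0.169, ω₃=0.090
apply F[7]=+10.000 → step 8: x=0.238, v=2.851, θ₁=-0.333, ω₁=-3.429, θ₂=-0.294, ω₂=-0.689, θ₃=-0.168, ω₃=0.060
apply F[8]=+10.000 → step 9: x=0.298, v=3.070, θ₁=-0.404, ω₁=-3.740, θ₂=-0.307, ω₂=-0.666, θ₃=-0.167, ω₃=0.008
apply F[9]=+10.000 → step 10: x=0.361, v=3.231, θ₁=-0.482, ω₁=-3.979, θ₂=-0.321, ω₂=-0.687, θ₃=-0.168, ω₃=-0.061
apply F[10]=+10.000 → step 11: x=0.427, v=3.339, θ₁=-0.563, ω₁=-4.155, θ₂=-0.335, ω₂=-0.769, θ₃=-0.170, ω₃=-0.143
apply F[11]=+10.000 → step 12: x=0.494, v=3.405, θ₁=-0.648, ω₁=-4.281, θ₂=-0.352, ω₂=-0.917, θ₃=-0.174, ω₃=-0.234
apply F[12]=+10.000 → step 13: x=0.563, v=3.435, θ₁=-0.734, ω₁=-4.371, θ₂=-0.372, ω₂=-1.125, θ₃=-0.179, ω₃=-0.330
apply F[13]=+10.000 → step 14: x=0.631, v=3.439, θ₁=-0.822, ω₁=-4.439, θ₂=-0.397, ω₂=-1.386, θ₃=-0.187, ω₃=-0.431
apply F[14]=+10.000 → step 15: x=0.700, v=3.419, θ₁=-0.912, ω₁=-4.491, θ₂=-0.428, ω₂=-1.690, θ₃=-0.196, ω₃=-0.539
apply F[15]=+10.000 → step 16: x=0.768, v=3.379, θ₁=-1.002, ω₁=-4.535, θ₂=-0.465, ω₂=-2.025, θ₃=-0.208, ω₃=-0.655
apply F[16]=+10.000 → step 17: x=0.835, v=3.321, θ₁=-1.093, ω₁=-4.575, θ₂=-0.509, ω₂=-2.382, θ₃=-0.223, ω₃=-0.782
apply F[17]=+10.000 → step 18: x=0.901, v=3.244, θ₁=-1.185, ω₁=-4.612, θ₂=-0.561, ω₂=-2.753, θ₃=-0.240, ω₃=-0.923
apply F[18]=+10.000 → step 19: x=0.965, v=3.151, θ₁=-1.277, ω₁=-4.648, θ₂=-0.619, ω₂=-3.130, θ₃=-0.260, ω₃=-1.084
apply F[19]=+10.000 → step 20: x=1.027, v=3.039, θ₁=-1.371, ω₁=-4.685, θ₂=-0.686, ω₂=-3.506, θ₃=-0.283, ω₃=-1.268
apply F[20]=+10.000 → step 21: x=1.086, v=2.910, θ₁=-1.465, ω₁=-4.725, θ₂=-0.760, ω₂=-3.873, θ₃=-0.311, ω₃=-1.479
apply F[21]=+10.000 → step 22: x=1.143, v=2.762, θ₁=-1.560, ω₁=-4.769, θ₂=-0.841, ω₂=-4.225, θ₃=-0.343, ω₃=-1.725
apply F[22]=+10.000 → step 23: x=1.196, v=2.595, θ₁=-1.656, ω₁=-4.819, θ₂=-0.928, ω₂=-4.556, θ₃=-0.380, ω₃=-2.008
apply F[23]=+10.000 → step 24: x=1.246, v=2.409, θ₁=-1.753, ω₁=-4.875, θ₂=-1.023, ω₂=-4.860, θ₃=-0.423, ω₃=-2.336
apply F[24]=+10.000 → step 25: x=1.293, v=2.201, θ₁=-1.851, ω₁=-4.940, θ₂=-1.123, ω₂=-5.132, θ₃=-0.474, ω₃=-2.712
apply F[25]=+10.000 → step 26: x=1.334, v=1.972, θ₁=-1.950, ω₁=-5.016, θ₂=-1.228, ω₂=-5.364, θ₃=-0.532, ω₃=-3.143
apply F[26]=+10.000 → step 27: x=1.371, v=1.721, θ₁=-2.051, ω₁=-5.102, θ₂=-1.337, ω₂=-5.547, θ₃=-0.600, ω₃=-3.634
apply F[27]=+10.000 → step 28: x=1.403, v=1.448, θ₁=-2.154, ω₁=-5.197, θ₂=-1.449, ω₂=-5.671, θ₃=-0.678, ω₃=-4.193
apply F[28]=+10.000 → step 29: x=1.429, v=1.154, θ₁=-2.259, ω₁=-5.299, θ₂=-1.563, ω₂=-5.719, θ₃=-0.768, ω₃=-4.826
apply F[29]=+10.000 → step 30: x=1.449, v=0.843, θ₁=-2.366, ω₁=-5.396, θ₂=-1.677, ω₂=-5.672, θ₃=-0.872, ω₃=-5.542
apply F[30]=-10.000 → step 31: x=1.459, v=0.103, θ₁=-2.479, ω₁=-5.932, θ₂=-1.786, ω₂=-5.176, θ₃=-0.988, ω₃=-6.153
apply F[31]=-10.000 → step 32: x=1.453, v=-0.726, θ₁=-2.604, ω₁=-6.526, θ₂=-1.885, ω₂=-4.762, θ₃=-1.118, ω₃=-6.892
apply F[32]=-10.000 → step 33: x=1.429, v=-1.623, θ₁=-2.740, ω₁=-7.109, θ₂=-1.977, ω₂=-4.526, θ₃=-1.265, ω₃=-7.813
apply F[33]=-10.000 → step 34: x=1.388, v=-2.508, θ₁=-2.887, ω₁=-7.514, θ₂=-2.068, ω₂=-4.583, θ₃=-1.432, ω₃=-8.954

Answer: x=1.388, v=-2.508, θ₁=-2.887, ω₁=-7.514, θ₂=-2.068, ω₂=-4.583, θ₃=-1.432, ω₃=-8.954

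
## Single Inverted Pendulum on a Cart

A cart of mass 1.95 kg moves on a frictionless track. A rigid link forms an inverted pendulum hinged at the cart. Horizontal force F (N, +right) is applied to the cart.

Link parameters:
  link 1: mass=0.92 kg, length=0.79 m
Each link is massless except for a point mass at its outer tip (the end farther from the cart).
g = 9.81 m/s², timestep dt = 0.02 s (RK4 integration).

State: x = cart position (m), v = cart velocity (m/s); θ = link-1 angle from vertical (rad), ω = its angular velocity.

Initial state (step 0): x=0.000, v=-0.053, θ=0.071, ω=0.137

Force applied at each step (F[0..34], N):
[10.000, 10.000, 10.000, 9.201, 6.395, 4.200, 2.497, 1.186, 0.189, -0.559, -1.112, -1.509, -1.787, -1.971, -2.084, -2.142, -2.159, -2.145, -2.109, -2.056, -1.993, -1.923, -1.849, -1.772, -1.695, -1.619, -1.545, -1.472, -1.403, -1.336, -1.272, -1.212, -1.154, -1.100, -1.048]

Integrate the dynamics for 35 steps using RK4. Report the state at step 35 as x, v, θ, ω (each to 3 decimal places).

apply F[0]=+10.000 → step 1: x=-0.000, v=0.043, θ=0.073, ω=0.034
apply F[1]=+10.000 → step 2: x=0.002, v=0.138, θ=0.072, ω=-0.069
apply F[2]=+10.000 → step 3: x=0.005, v=0.234, θ=0.070, ω=-0.172
apply F[3]=+9.201 → step 4: x=0.011, v=0.322, θ=0.066, ω=-0.266
apply F[4]=+6.395 → step 5: x=0.018, v=0.382, θ=0.060, ω=-0.326
apply F[5]=+4.200 → step 6: x=0.026, v=0.420, θ=0.053, ω=-0.360
apply F[6]=+2.497 → step 7: x=0.035, v=0.441, θ=0.045, ω=-0.374
apply F[7]=+1.186 → step 8: x=0.044, v=0.449, θ=0.038, ω=-0.374
apply F[8]=+0.189 → step 9: x=0.053, v=0.448, θ=0.031, ω=-0.364
apply F[9]=-0.559 → step 10: x=0.061, v=0.440, θ=0.024, ω=-0.347
apply F[10]=-1.112 → step 11: x=0.070, v=0.426, θ=0.017, ω=-0.326
apply F[11]=-1.509 → step 12: x=0.078, v=0.410, θ=0.011, ω=-0.301
apply F[12]=-1.787 → step 13: x=0.086, v=0.391, θ=0.005, ω=-0.275
apply F[13]=-1.971 → step 14: x=0.094, v=0.370, θ=-0.000, ω=-0.249
apply F[14]=-2.084 → step 15: x=0.101, v=0.349, θ=-0.005, ω=-0.223
apply F[15]=-2.142 → step 16: x=0.108, v=0.328, θ=-0.009, ω=-0.198
apply F[16]=-2.159 → step 17: x=0.114, v=0.307, θ=-0.013, ω=-0.174
apply F[17]=-2.145 → step 18: x=0.120, v=0.286, θ=-0.016, ω=-0.151
apply F[18]=-2.109 → step 19: x=0.126, v=0.266, θ=-0.019, ω=-0.130
apply F[19]=-2.056 → step 20: x=0.131, v=0.247, θ=-0.022, ω=-0.111
apply F[20]=-1.993 → step 21: x=0.136, v=0.229, θ=-0.024, ω=-0.093
apply F[21]=-1.923 → step 22: x=0.140, v=0.211, θ=-0.025, ω=-0.077
apply F[22]=-1.849 → step 23: x=0.144, v=0.195, θ=-0.027, ω=-0.063
apply F[23]=-1.772 → step 24: x=0.148, v=0.179, θ=-0.028, ω=-0.050
apply F[24]=-1.695 → step 25: x=0.151, v=0.164, θ=-0.029, ω=-0.038
apply F[25]=-1.619 → step 26: x=0.154, v=0.150, θ=-0.029, ω=-0.028
apply F[26]=-1.545 → step 27: x=0.157, v=0.137, θ=-0.030, ω=-0.019
apply F[27]=-1.472 → step 28: x=0.160, v=0.125, θ=-0.030, ω=-0.011
apply F[28]=-1.403 → step 29: x=0.162, v=0.113, θ=-0.030, ω=-0.003
apply F[29]=-1.336 → step 30: x=0.164, v=0.102, θ=-0.030, ω=0.003
apply F[30]=-1.272 → step 31: x=0.166, v=0.092, θ=-0.030, ω=0.008
apply F[31]=-1.212 → step 32: x=0.168, v=0.082, θ=-0.030, ω=0.013
apply F[32]=-1.154 → step 33: x=0.170, v=0.073, θ=-0.030, ω=0.017
apply F[33]=-1.100 → step 34: x=0.171, v=0.065, θ=-0.029, ω=0.021
apply F[34]=-1.048 → step 35: x=0.172, v=0.057, θ=-0.029, ω=0.023

Answer: x=0.172, v=0.057, θ=-0.029, ω=0.023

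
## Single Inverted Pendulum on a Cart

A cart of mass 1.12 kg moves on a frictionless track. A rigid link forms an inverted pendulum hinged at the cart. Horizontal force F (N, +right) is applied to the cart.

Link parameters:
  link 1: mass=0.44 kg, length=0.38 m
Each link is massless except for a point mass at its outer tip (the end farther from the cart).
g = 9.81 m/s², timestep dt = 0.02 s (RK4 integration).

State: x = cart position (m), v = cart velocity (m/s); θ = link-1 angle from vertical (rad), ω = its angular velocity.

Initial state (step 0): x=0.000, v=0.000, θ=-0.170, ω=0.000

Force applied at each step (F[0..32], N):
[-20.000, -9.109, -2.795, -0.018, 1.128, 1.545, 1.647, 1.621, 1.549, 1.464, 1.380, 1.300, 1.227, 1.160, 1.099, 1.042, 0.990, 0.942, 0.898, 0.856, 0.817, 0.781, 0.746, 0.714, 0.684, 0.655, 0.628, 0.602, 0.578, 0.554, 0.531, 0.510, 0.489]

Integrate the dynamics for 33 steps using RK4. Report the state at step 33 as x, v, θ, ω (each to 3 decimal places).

apply F[0]=-20.000 → step 1: x=-0.003, v=-0.341, θ=-0.162, ω=0.798
apply F[1]=-9.109 → step 2: x=-0.012, v=-0.491, θ=-0.143, ω=1.110
apply F[2]=-2.795 → step 3: x=-0.022, v=-0.531, θ=-0.120, ω=1.147
apply F[3]=-0.018 → step 4: x=-0.032, v=-0.523, θ=-0.098, ω=1.071
apply F[4]=+1.128 → step 5: x=-0.043, v=-0.497, θ=-0.078, ω=0.956
apply F[5]=+1.545 → step 6: x=-0.052, v=-0.464, θ=-0.060, ω=0.835
apply F[6]=+1.647 → step 7: x=-0.061, v=-0.431, θ=-0.045, ω=0.720
apply F[7]=+1.621 → step 8: x=-0.070, v=-0.399, θ=-0.031, ω=0.617
apply F[8]=+1.549 → step 9: x=-0.077, v=-0.370, θ=-0.020, ω=0.526
apply F[9]=+1.464 → step 10: x=-0.084, v=-0.342, θ=-0.010, ω=0.447
apply F[10]=+1.380 → step 11: x=-0.091, v=-0.317, θ=-0.002, ω=0.378
apply F[11]=+1.300 → step 12: x=-0.097, v=-0.294, θ=0.005, ω=0.318
apply F[12]=+1.227 → step 13: x=-0.103, v=-0.273, θ=0.011, ω=0.266
apply F[13]=+1.160 → step 14: x=-0.108, v=-0.253, θ=0.016, ω=0.221
apply F[14]=+1.099 → step 15: x=-0.113, v=-0.235, θ=0.020, ω=0.182
apply F[15]=+1.042 → step 16: x=-0.117, v=-0.218, θ=0.023, ω=0.149
apply F[16]=+0.990 → step 17: x=-0.122, v=-0.202, θ=0.026, ω=0.120
apply F[17]=+0.942 → step 18: x=-0.125, v=-0.187, θ=0.028, ω=0.095
apply F[18]=+0.898 → step 19: x=-0.129, v=-0.174, θ=0.030, ω=0.073
apply F[19]=+0.856 → step 20: x=-0.132, v=-0.161, θ=0.031, ω=0.055
apply F[20]=+0.817 → step 21: x=-0.136, v=-0.149, θ=0.032, ω=0.039
apply F[21]=+0.781 → step 22: x=-0.138, v=-0.137, θ=0.032, ω=0.026
apply F[22]=+0.746 → step 23: x=-0.141, v=-0.126, θ=0.033, ω=0.014
apply F[23]=+0.714 → step 24: x=-0.143, v=-0.116, θ=0.033, ω=0.004
apply F[24]=+0.684 → step 25: x=-0.146, v=-0.106, θ=0.033, ω=-0.004
apply F[25]=+0.655 → step 26: x=-0.148, v=-0.097, θ=0.033, ω=-0.011
apply F[26]=+0.628 → step 27: x=-0.150, v=-0.089, θ=0.033, ω=-0.017
apply F[27]=+0.602 → step 28: x=-0.151, v=-0.080, θ=0.032, ω=-0.022
apply F[28]=+0.578 → step 29: x=-0.153, v=-0.072, θ=0.032, ω=-0.026
apply F[29]=+0.554 → step 30: x=-0.154, v=-0.065, θ=0.031, ω=-0.030
apply F[30]=+0.531 → step 31: x=-0.155, v=-0.058, θ=0.031, ω=-0.032
apply F[31]=+0.510 → step 32: x=-0.156, v=-0.051, θ=0.030, ω=-0.035
apply F[32]=+0.489 → step 33: x=-0.157, v=-0.045, θ=0.029, ω=-0.036

Answer: x=-0.157, v=-0.045, θ=0.029, ω=-0.036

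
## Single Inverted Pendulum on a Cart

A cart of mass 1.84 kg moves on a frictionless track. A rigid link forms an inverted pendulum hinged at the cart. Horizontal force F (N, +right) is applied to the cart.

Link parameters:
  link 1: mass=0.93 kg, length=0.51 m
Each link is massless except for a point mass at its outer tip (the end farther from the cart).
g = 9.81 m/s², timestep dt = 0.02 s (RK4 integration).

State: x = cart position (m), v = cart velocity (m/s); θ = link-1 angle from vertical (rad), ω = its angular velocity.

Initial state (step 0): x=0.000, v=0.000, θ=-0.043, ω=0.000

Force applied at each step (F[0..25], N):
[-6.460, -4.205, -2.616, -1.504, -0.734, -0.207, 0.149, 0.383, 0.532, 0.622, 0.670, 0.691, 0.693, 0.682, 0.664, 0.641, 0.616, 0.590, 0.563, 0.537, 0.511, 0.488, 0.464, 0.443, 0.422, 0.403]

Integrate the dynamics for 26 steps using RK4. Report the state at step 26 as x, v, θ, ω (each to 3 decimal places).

apply F[0]=-6.460 → step 1: x=-0.001, v=-0.066, θ=-0.042, ω=0.113
apply F[1]=-4.205 → step 2: x=-0.002, v=-0.108, θ=-0.039, ω=0.179
apply F[2]=-2.616 → step 3: x=-0.005, v=-0.132, θ=-0.035, ω=0.213
apply F[3]=-1.504 → step 4: x=-0.008, v=-0.145, θ=-0.031, ω=0.226
apply F[4]=-0.734 → step 5: x=-0.011, v=-0.151, θ=-0.026, ω=0.225
apply F[5]=-0.207 → step 6: x=-0.014, v=-0.150, θ=-0.022, ω=0.216
apply F[6]=+0.149 → step 7: x=-0.017, v=-0.147, θ=-0.018, ω=0.201
apply F[7]=+0.383 → step 8: x=-0.019, v=-0.141, θ=-0.014, ω=0.184
apply F[8]=+0.532 → step 9: x=-0.022, v=-0.134, θ=-0.010, ω=0.166
apply F[9]=+0.622 → step 10: x=-0.025, v=-0.127, θ=-0.007, ω=0.148
apply F[10]=+0.670 → step 11: x=-0.027, v=-0.119, θ=-0.004, ω=0.130
apply F[11]=+0.691 → step 12: x=-0.030, v=-0.111, θ=-0.002, ω=0.114
apply F[12]=+0.693 → step 13: x=-0.032, v=-0.103, θ=0.000, ω=0.098
apply F[13]=+0.682 → step 14: x=-0.034, v=-0.096, θ=0.002, ω=0.084
apply F[14]=+0.664 → step 15: x=-0.035, v=-0.089, θ=0.004, ω=0.072
apply F[15]=+0.641 → step 16: x=-0.037, v=-0.083, θ=0.005, ω=0.061
apply F[16]=+0.616 → step 17: x=-0.039, v=-0.076, θ=0.006, ω=0.051
apply F[17]=+0.590 → step 18: x=-0.040, v=-0.071, θ=0.007, ω=0.042
apply F[18]=+0.563 → step 19: x=-0.042, v=-0.065, θ=0.008, ω=0.034
apply F[19]=+0.537 → step 20: x=-0.043, v=-0.060, θ=0.008, ω=0.028
apply F[20]=+0.511 → step 21: x=-0.044, v=-0.056, θ=0.009, ω=0.022
apply F[21]=+0.488 → step 22: x=-0.045, v=-0.051, θ=0.009, ω=0.016
apply F[22]=+0.464 → step 23: x=-0.046, v=-0.047, θ=0.010, ω=0.012
apply F[23]=+0.443 → step 24: x=-0.047, v=-0.043, θ=0.010, ω=0.008
apply F[24]=+0.422 → step 25: x=-0.048, v=-0.040, θ=0.010, ω=0.005
apply F[25]=+0.403 → step 26: x=-0.049, v=-0.036, θ=0.010, ω=0.002

Answer: x=-0.049, v=-0.036, θ=0.010, ω=0.002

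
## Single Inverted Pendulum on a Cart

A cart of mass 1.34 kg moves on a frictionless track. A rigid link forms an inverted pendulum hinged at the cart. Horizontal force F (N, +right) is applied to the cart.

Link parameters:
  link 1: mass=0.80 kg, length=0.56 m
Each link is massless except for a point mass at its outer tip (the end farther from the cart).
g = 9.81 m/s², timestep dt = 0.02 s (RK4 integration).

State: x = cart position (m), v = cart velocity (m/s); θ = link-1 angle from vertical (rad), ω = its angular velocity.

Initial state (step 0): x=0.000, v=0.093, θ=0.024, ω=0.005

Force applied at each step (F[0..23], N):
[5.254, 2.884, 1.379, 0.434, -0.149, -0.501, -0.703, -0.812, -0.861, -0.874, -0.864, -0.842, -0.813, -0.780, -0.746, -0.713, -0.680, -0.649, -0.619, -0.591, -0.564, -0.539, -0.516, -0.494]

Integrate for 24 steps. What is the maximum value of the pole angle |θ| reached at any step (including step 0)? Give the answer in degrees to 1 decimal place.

apply F[0]=+5.254 → step 1: x=0.003, v=0.169, θ=0.023, ω=-0.122
apply F[1]=+2.884 → step 2: x=0.006, v=0.209, θ=0.020, ω=-0.187
apply F[2]=+1.379 → step 3: x=0.011, v=0.228, θ=0.016, ω=-0.213
apply F[3]=+0.434 → step 4: x=0.015, v=0.233, θ=0.011, ω=-0.217
apply F[4]=-0.149 → step 5: x=0.020, v=0.229, θ=0.007, ω=-0.208
apply F[5]=-0.501 → step 6: x=0.024, v=0.221, θ=0.003, ω=-0.192
apply F[6]=-0.703 → step 7: x=0.029, v=0.210, θ=-0.000, ω=-0.172
apply F[7]=-0.812 → step 8: x=0.033, v=0.199, θ=-0.004, ω=-0.152
apply F[8]=-0.861 → step 9: x=0.037, v=0.186, θ=-0.007, ω=-0.132
apply F[9]=-0.874 → step 10: x=0.040, v=0.174, θ=-0.009, ω=-0.113
apply F[10]=-0.864 → step 11: x=0.044, v=0.163, θ=-0.011, ω=-0.096
apply F[11]=-0.842 → step 12: x=0.047, v=0.151, θ=-0.013, ω=-0.080
apply F[12]=-0.813 → step 13: x=0.050, v=0.141, θ=-0.014, ω=-0.066
apply F[13]=-0.780 → step 14: x=0.052, v=0.131, θ=-0.015, ω=-0.053
apply F[14]=-0.746 → step 15: x=0.055, v=0.122, θ=-0.016, ω=-0.042
apply F[15]=-0.713 → step 16: x=0.057, v=0.113, θ=-0.017, ω=-0.033
apply F[16]=-0.680 → step 17: x=0.060, v=0.105, θ=-0.018, ω=-0.024
apply F[17]=-0.649 → step 18: x=0.062, v=0.097, θ=-0.018, ω=-0.017
apply F[18]=-0.619 → step 19: x=0.063, v=0.090, θ=-0.018, ω=-0.011
apply F[19]=-0.591 → step 20: x=0.065, v=0.084, θ=-0.019, ω=-0.005
apply F[20]=-0.564 → step 21: x=0.067, v=0.077, θ=-0.019, ω=-0.001
apply F[21]=-0.539 → step 22: x=0.068, v=0.071, θ=-0.019, ω=0.003
apply F[22]=-0.516 → step 23: x=0.070, v=0.066, θ=-0.018, ω=0.007
apply F[23]=-0.494 → step 24: x=0.071, v=0.061, θ=-0.018, ω=0.010
Max |angle| over trajectory = 0.024 rad = 1.4°.

Answer: 1.4°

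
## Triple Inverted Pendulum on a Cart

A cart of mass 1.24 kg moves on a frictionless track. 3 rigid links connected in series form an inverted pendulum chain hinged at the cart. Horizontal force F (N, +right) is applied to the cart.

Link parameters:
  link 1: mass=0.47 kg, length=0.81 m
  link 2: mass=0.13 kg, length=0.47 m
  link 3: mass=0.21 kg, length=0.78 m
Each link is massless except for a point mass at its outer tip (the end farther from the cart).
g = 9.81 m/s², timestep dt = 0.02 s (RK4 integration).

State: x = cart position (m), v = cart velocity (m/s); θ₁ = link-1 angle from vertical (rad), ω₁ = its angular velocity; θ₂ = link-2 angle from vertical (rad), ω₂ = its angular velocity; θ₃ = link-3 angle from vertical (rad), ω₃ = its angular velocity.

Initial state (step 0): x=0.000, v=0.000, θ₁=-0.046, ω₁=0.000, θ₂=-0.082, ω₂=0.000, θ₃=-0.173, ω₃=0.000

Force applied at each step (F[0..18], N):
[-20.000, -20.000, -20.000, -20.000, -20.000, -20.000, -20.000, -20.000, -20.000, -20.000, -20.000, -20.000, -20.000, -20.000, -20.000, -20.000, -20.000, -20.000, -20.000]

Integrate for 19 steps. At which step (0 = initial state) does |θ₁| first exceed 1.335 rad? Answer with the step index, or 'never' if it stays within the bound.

Answer: never

Derivation:
apply F[0]=-20.000 → step 1: x=-0.003, v=-0.317, θ₁=-0.042, ω₁=0.386, θ₂=-0.082, ω₂=0.036, θ₃=-0.174, ω₃=-0.063
apply F[1]=-20.000 → step 2: x=-0.013, v=-0.634, θ₁=-0.031, ω₁=0.777, θ₂=-0.081, ω₂=0.067, θ₃=-0.176, ω₃=-0.125
apply F[2]=-20.000 → step 3: x=-0.029, v=-0.954, θ₁=-0.011, ω₁=1.177, θ₂=-0.079, ω₂=0.088, θ₃=-0.179, ω₃=-0.185
apply F[3]=-20.000 → step 4: x=-0.051, v=-1.277, θ₁=0.017, ω₁=1.587, θ₂=-0.077, ω₂=0.096, θ₃=-0.183, ω₃=-0.240
apply F[4]=-20.000 → step 5: x=-0.080, v=-1.602, θ₁=0.053, ω₁=2.009, θ₂=-0.075, ω₂=0.092, θ₃=-0.188, ω₃=-0.286
apply F[5]=-20.000 → step 6: x=-0.115, v=-1.929, θ₁=0.097, ω₁=2.440, θ₂=-0.074, ω₂=0.078, θ₃=-0.194, ω₃=-0.320
apply F[6]=-20.000 → step 7: x=-0.157, v=-2.255, θ₁=0.150, ω₁=2.875, θ₂=-0.072, ω₂=0.067, θ₃=-0.201, ω₃=-0.335
apply F[7]=-20.000 → step 8: x=-0.205, v=-2.575, θ₁=0.212, ω₁=3.303, θ₂=-0.071, ω₂=0.076, θ₃=-0.207, ω₃=-0.326
apply F[8]=-20.000 → step 9: x=-0.260, v=-2.885, θ₁=0.282, ω₁=3.712, θ₂=-0.069, ω₂=0.131, θ₃=-0.214, ω₃=-0.292
apply F[9]=-20.000 → step 10: x=-0.320, v=-3.179, θ₁=0.360, ω₁=4.090, θ₂=-0.065, ω₂=0.260, θ₃=-0.219, ω₃=-0.229
apply F[10]=-20.000 → step 11: x=-0.387, v=-3.452, θ₁=0.446, ω₁=4.429, θ₂=-0.058, ω₂=0.484, θ₃=-0.223, ω₃=-0.140
apply F[11]=-20.000 → step 12: x=-0.458, v=-3.702, θ₁=0.537, ω₁=4.722, θ₂=-0.045, ω₂=0.817, θ₃=-0.224, ω₃=-0.025
apply F[12]=-20.000 → step 13: x=-0.535, v=-3.926, θ₁=0.634, ω₁=4.972, θ₂=-0.024, ω₂=1.260, θ₃=-0.224, ω₃=0.114
apply F[13]=-20.000 → step 14: x=-0.615, v=-4.123, θ₁=0.736, ω₁=5.179, θ₂=0.006, ω₂=1.804, θ₃=-0.220, ω₃=0.280
apply F[14]=-20.000 → step 15: x=-0.699, v=-4.295, θ₁=0.841, ω₁=5.348, θ₂=0.048, ω₂=2.431, θ₃=-0.212, ω₃=0.480
apply F[15]=-20.000 → step 16: x=-0.787, v=-4.441, θ₁=0.949, ω₁=5.480, θ₂=0.104, ω₂=3.116, θ₃=-0.200, ω₃=0.722
apply F[16]=-20.000 → step 17: x=-0.877, v=-4.564, θ₁=1.060, ω₁=5.577, θ₂=0.173, ω₂=3.831, θ₃=-0.183, ω₃=1.023
apply F[17]=-20.000 → step 18: x=-0.969, v=-4.666, θ₁=1.172, ω₁=5.642, θ₂=0.257, ω₂=4.547, θ₃=-0.159, ω₃=1.398
apply F[18]=-20.000 → step 19: x=-1.063, v=-4.749, θ₁=1.285, ω₁=5.675, θ₂=0.355, ω₂=5.231, θ₃=-0.126, ω₃=1.866
max |θ₁| = 1.285 ≤ 1.335 over all 20 states.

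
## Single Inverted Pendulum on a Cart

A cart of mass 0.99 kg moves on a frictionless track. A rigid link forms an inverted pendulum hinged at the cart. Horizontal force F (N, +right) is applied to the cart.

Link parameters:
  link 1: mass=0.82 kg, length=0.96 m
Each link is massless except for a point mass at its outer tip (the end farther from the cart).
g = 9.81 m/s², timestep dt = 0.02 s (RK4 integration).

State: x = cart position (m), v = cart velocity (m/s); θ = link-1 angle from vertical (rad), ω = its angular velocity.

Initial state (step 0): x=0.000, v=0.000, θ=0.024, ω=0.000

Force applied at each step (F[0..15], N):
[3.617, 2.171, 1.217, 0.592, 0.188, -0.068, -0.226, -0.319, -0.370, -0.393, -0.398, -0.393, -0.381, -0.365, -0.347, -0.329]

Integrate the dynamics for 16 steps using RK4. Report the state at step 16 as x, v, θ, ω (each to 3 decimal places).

Answer: x=0.033, v=0.061, θ=-0.003, ω=-0.035

Derivation:
apply F[0]=+3.617 → step 1: x=0.001, v=0.069, θ=0.023, ω=-0.067
apply F[1]=+2.171 → step 2: x=0.002, v=0.109, θ=0.022, ω=-0.104
apply F[2]=+1.217 → step 3: x=0.005, v=0.131, θ=0.019, ω=-0.122
apply F[3]=+0.592 → step 4: x=0.008, v=0.140, θ=0.017, ω=-0.128
apply F[4]=+0.188 → step 5: x=0.010, v=0.141, θ=0.014, ω=-0.126
apply F[5]=-0.068 → step 6: x=0.013, v=0.137, θ=0.012, ω=-0.120
apply F[6]=-0.226 → step 7: x=0.016, v=0.131, θ=0.010, ω=-0.111
apply F[7]=-0.319 → step 8: x=0.018, v=0.123, θ=0.007, ω=-0.101
apply F[8]=-0.370 → step 9: x=0.021, v=0.115, θ=0.005, ω=-0.091
apply F[9]=-0.393 → step 10: x=0.023, v=0.106, θ=0.004, ω=-0.081
apply F[10]=-0.398 → step 11: x=0.025, v=0.098, θ=0.002, ω=-0.072
apply F[11]=-0.393 → step 12: x=0.027, v=0.089, θ=0.001, ω=-0.063
apply F[12]=-0.381 → step 13: x=0.029, v=0.082, θ=-0.000, ω=-0.055
apply F[13]=-0.365 → step 14: x=0.030, v=0.074, θ=-0.001, ω=-0.047
apply F[14]=-0.347 → step 15: x=0.032, v=0.068, θ=-0.002, ω=-0.041
apply F[15]=-0.329 → step 16: x=0.033, v=0.061, θ=-0.003, ω=-0.035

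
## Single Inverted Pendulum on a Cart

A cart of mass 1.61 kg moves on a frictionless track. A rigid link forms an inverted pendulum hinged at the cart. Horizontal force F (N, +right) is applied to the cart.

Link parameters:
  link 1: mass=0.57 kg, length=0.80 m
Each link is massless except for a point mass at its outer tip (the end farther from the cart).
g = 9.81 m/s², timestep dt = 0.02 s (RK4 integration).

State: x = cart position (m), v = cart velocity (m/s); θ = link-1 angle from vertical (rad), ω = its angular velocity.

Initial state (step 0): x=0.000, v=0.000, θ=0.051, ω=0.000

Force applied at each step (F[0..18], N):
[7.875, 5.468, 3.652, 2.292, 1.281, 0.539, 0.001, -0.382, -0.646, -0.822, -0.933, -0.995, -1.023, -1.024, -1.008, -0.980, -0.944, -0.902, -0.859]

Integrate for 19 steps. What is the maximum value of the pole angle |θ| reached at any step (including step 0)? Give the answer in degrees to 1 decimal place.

Answer: 2.9°

Derivation:
apply F[0]=+7.875 → step 1: x=0.001, v=0.094, θ=0.050, ω=-0.105
apply F[1]=+5.468 → step 2: x=0.003, v=0.159, θ=0.047, ω=-0.174
apply F[2]=+3.652 → step 3: x=0.007, v=0.201, θ=0.043, ω=-0.215
apply F[3]=+2.292 → step 4: x=0.011, v=0.227, θ=0.039, ω=-0.237
apply F[4]=+1.281 → step 5: x=0.016, v=0.240, θ=0.034, ω=-0.245
apply F[5]=+0.539 → step 6: x=0.021, v=0.244, θ=0.029, ω=-0.243
apply F[6]=+0.001 → step 7: x=0.026, v=0.243, θ=0.024, ω=-0.234
apply F[7]=-0.382 → step 8: x=0.031, v=0.236, θ=0.020, ω=-0.221
apply F[8]=-0.646 → step 9: x=0.035, v=0.227, θ=0.015, ω=-0.205
apply F[9]=-0.822 → step 10: x=0.040, v=0.216, θ=0.012, ω=-0.188
apply F[10]=-0.933 → step 11: x=0.044, v=0.204, θ=0.008, ω=-0.170
apply F[11]=-0.995 → step 12: x=0.048, v=0.191, θ=0.005, ω=-0.153
apply F[12]=-1.023 → step 13: x=0.051, v=0.178, θ=0.002, ω=-0.136
apply F[13]=-1.024 → step 14: x=0.055, v=0.165, θ=-0.001, ω=-0.120
apply F[14]=-1.008 → step 15: x=0.058, v=0.153, θ=-0.003, ω=-0.105
apply F[15]=-0.980 → step 16: x=0.061, v=0.141, θ=-0.005, ω=-0.091
apply F[16]=-0.944 → step 17: x=0.064, v=0.130, θ=-0.007, ω=-0.078
apply F[17]=-0.902 → step 18: x=0.066, v=0.119, θ=-0.008, ω=-0.066
apply F[18]=-0.859 → step 19: x=0.068, v=0.109, θ=-0.009, ω=-0.056
Max |angle| over trajectory = 0.051 rad = 2.9°.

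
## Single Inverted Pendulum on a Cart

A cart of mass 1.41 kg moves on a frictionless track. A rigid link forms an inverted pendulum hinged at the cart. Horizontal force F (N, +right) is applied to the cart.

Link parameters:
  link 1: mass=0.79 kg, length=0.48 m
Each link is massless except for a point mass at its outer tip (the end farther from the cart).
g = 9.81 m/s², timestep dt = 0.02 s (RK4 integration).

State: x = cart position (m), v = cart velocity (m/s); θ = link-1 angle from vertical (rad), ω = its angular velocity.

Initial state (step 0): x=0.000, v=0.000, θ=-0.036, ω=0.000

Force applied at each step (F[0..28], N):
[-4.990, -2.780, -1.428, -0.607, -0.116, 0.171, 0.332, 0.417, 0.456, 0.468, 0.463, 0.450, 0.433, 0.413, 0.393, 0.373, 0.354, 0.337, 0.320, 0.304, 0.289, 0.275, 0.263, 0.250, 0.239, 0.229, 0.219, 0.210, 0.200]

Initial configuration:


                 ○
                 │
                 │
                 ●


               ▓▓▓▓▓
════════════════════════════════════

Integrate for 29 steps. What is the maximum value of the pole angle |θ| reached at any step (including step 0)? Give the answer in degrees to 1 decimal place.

Answer: 2.1°

Derivation:
apply F[0]=-4.990 → step 1: x=-0.001, v=-0.067, θ=-0.035, ω=0.125
apply F[1]=-2.780 → step 2: x=-0.002, v=-0.103, θ=-0.032, ω=0.185
apply F[2]=-1.428 → step 3: x=-0.005, v=-0.120, θ=-0.028, ω=0.209
apply F[3]=-0.607 → step 4: x=-0.007, v=-0.125, θ=-0.024, ω=0.210
apply F[4]=-0.116 → step 5: x=-0.010, v=-0.125, θ=-0.019, ω=0.200
apply F[5]=+0.171 → step 6: x=-0.012, v=-0.120, θ=-0.016, ω=0.184
apply F[6]=+0.332 → step 7: x=-0.014, v=-0.114, θ=-0.012, ω=0.165
apply F[7]=+0.417 → step 8: x=-0.017, v=-0.107, θ=-0.009, ω=0.146
apply F[8]=+0.456 → step 9: x=-0.019, v=-0.100, θ=-0.006, ω=0.128
apply F[9]=+0.468 → step 10: x=-0.021, v=-0.093, θ=-0.004, ω=0.111
apply F[10]=+0.463 → step 11: x=-0.022, v=-0.086, θ=-0.002, ω=0.095
apply F[11]=+0.450 → step 12: x=-0.024, v=-0.079, θ=-0.000, ω=0.081
apply F[12]=+0.433 → step 13: x=-0.025, v=-0.073, θ=0.001, ω=0.069
apply F[13]=+0.413 → step 14: x=-0.027, v=-0.067, θ=0.003, ω=0.058
apply F[14]=+0.393 → step 15: x=-0.028, v=-0.062, θ=0.004, ω=0.049
apply F[15]=+0.373 → step 16: x=-0.029, v=-0.057, θ=0.005, ω=0.040
apply F[16]=+0.354 → step 17: x=-0.030, v=-0.053, θ=0.005, ω=0.033
apply F[17]=+0.337 → step 18: x=-0.031, v=-0.049, θ=0.006, ω=0.027
apply F[18]=+0.320 → step 19: x=-0.032, v=-0.045, θ=0.006, ω=0.021
apply F[19]=+0.304 → step 20: x=-0.033, v=-0.041, θ=0.007, ω=0.017
apply F[20]=+0.289 → step 21: x=-0.034, v=-0.038, θ=0.007, ω=0.012
apply F[21]=+0.275 → step 22: x=-0.035, v=-0.035, θ=0.007, ω=0.009
apply F[22]=+0.263 → step 23: x=-0.035, v=-0.032, θ=0.007, ω=0.006
apply F[23]=+0.250 → step 24: x=-0.036, v=-0.029, θ=0.008, ω=0.003
apply F[24]=+0.239 → step 25: x=-0.037, v=-0.027, θ=0.008, ω=0.001
apply F[25]=+0.229 → step 26: x=-0.037, v=-0.024, θ=0.008, ω=-0.001
apply F[26]=+0.219 → step 27: x=-0.038, v=-0.022, θ=0.008, ω=-0.002
apply F[27]=+0.210 → step 28: x=-0.038, v=-0.020, θ=0.008, ω=-0.004
apply F[28]=+0.200 → step 29: x=-0.038, v=-0.018, θ=0.007, ω=-0.005
Max |angle| over trajectory = 0.036 rad = 2.1°.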